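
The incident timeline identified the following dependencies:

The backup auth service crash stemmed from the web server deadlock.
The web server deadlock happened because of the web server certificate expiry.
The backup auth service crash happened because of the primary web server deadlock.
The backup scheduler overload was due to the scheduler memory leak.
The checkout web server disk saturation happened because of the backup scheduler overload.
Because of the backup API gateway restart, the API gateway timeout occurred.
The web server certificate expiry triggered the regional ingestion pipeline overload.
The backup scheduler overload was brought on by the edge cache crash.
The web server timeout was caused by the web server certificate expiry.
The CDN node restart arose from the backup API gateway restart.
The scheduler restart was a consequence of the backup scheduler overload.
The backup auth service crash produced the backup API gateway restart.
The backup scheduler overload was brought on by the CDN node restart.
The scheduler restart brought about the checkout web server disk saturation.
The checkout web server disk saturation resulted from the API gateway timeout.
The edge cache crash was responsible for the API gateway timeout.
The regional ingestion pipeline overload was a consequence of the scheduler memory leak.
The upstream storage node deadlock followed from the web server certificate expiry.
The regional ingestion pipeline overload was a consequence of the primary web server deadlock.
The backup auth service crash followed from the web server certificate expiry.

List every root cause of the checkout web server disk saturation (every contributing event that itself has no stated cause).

the edge cache crash, the primary web server deadlock, the scheduler memory leak, the web server certificate expiry

Tracing upstream from the checkout web server disk saturation: the checkout web server disk saturation ← the API gateway timeout ← the backup API gateway restart ← the backup auth service crash ← the web server certificate expiry.
A separate upstream branch: the checkout web server disk saturation ← the API gateway timeout ← the backup API gateway restart ← the backup auth service crash ← the primary web server deadlock.
A separate upstream branch: the checkout web server disk saturation ← the backup scheduler overload ← the scheduler memory leak.
A separate upstream branch: the checkout web server disk saturation ← the API gateway timeout ← the edge cache crash.
Each of those chain origins has no stated cause.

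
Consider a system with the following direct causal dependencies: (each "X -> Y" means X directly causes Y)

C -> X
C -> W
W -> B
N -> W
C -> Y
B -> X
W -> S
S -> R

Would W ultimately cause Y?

No

W leads to B, X, S, R; Y is not among them.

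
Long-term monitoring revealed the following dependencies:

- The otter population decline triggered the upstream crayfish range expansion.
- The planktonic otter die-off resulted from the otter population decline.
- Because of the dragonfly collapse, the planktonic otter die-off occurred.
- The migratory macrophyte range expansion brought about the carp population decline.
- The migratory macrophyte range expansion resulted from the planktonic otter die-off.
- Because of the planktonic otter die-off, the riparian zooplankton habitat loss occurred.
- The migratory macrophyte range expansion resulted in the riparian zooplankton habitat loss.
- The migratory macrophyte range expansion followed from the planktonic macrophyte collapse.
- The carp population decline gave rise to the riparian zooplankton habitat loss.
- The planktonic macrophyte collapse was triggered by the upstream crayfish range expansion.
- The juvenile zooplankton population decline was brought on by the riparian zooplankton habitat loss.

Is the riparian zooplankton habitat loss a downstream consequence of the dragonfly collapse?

There is a causal chain: the dragonfly collapse → the planktonic otter die-off → the riparian zooplankton habitat loss.

Yes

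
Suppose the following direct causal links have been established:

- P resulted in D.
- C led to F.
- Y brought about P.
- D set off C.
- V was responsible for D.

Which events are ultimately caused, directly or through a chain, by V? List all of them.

C, D, F

Direct effects: D.
2 steps out: C.
3 steps out: F.
Not reachable from it: Y, P.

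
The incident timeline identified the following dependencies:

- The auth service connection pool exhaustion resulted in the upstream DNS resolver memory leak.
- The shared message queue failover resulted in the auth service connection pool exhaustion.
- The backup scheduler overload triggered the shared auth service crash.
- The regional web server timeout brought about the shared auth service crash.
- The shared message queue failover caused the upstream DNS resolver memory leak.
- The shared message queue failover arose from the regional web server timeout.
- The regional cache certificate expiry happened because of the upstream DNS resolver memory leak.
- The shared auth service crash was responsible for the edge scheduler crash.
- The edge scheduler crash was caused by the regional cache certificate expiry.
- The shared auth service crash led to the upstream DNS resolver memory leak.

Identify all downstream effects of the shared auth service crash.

the edge scheduler crash, the regional cache certificate expiry, the upstream DNS resolver memory leak

Direct effects: the upstream DNS resolver memory leak, the edge scheduler crash.
2 steps out: the regional cache certificate expiry.
Not reachable from it: the regional web server timeout, the shared message queue failover, the auth service connection pool exhaustion, the backup scheduler overload.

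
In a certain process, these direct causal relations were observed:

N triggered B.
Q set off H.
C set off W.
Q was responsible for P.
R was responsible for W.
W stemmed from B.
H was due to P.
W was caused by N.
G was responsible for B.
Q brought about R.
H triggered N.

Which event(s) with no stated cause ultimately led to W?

C, G, Q

Tracing upstream from W: W ← R ← Q.
A separate upstream branch: W ← C.
A separate upstream branch: W ← B ← G.
Each of those chain origins has no stated cause.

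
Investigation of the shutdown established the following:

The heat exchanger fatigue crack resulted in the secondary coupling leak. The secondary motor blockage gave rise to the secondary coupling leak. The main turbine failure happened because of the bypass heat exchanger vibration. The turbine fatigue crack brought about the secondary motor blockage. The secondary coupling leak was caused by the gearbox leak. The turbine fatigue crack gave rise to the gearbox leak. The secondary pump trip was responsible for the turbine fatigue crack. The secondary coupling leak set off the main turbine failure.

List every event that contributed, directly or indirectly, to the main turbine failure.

Immediate causes of the main turbine failure: the bypass heat exchanger vibration, the secondary coupling leak.
Further upstream: the secondary pump trip, the turbine fatigue crack, the gearbox leak, the heat exchanger fatigue crack, the secondary motor blockage.

the bypass heat exchanger vibration, the gearbox leak, the heat exchanger fatigue crack, the secondary coupling leak, the secondary motor blockage, the secondary pump trip, the turbine fatigue crack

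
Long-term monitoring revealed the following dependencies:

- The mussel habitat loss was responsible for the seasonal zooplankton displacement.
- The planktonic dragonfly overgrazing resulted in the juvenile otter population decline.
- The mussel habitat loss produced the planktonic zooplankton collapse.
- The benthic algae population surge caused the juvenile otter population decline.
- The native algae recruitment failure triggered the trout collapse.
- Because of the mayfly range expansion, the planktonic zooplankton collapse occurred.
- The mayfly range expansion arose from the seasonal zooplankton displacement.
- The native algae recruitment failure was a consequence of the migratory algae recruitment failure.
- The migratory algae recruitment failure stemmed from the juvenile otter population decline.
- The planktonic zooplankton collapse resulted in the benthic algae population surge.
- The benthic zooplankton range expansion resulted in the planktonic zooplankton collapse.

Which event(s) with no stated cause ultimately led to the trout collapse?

Tracing upstream from the trout collapse: the trout collapse ← the native algae recruitment failure ← the migratory algae recruitment failure ← the juvenile otter population decline ← the planktonic dragonfly overgrazing.
A separate upstream branch: the trout collapse ← the native algae recruitment failure ← the migratory algae recruitment failure ← the juvenile otter population decline ← the benthic algae population surge ← the planktonic zooplankton collapse ← the mussel habitat loss.
A separate upstream branch: the trout collapse ← the native algae recruitment failure ← the migratory algae recruitment failure ← the juvenile otter population decline ← the benthic algae population surge ← the planktonic zooplankton collapse ← the benthic zooplankton range expansion.
Each of those chain origins has no stated cause.

the benthic zooplankton range expansion, the mussel habitat loss, the planktonic dragonfly overgrazing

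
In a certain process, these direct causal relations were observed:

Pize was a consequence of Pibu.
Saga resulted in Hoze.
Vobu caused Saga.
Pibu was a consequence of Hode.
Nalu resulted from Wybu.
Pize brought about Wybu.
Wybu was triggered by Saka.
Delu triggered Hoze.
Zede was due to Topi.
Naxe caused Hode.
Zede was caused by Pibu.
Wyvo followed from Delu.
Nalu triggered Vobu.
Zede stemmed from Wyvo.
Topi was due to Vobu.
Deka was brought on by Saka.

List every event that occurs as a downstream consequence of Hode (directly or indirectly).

Direct effects: Pibu.
2 steps out: Pize, Zede.
3 steps out: Wybu.
4 steps out: Nalu.
5 steps out: Vobu.
6 steps out: Topi, Saga.
7 steps out: Hoze.
Not reachable from it: Delu, Naxe, Wyvo, Saka, Deka.

Hoze, Nalu, Pibu, Pize, Saga, Topi, Vobu, Wybu, Zede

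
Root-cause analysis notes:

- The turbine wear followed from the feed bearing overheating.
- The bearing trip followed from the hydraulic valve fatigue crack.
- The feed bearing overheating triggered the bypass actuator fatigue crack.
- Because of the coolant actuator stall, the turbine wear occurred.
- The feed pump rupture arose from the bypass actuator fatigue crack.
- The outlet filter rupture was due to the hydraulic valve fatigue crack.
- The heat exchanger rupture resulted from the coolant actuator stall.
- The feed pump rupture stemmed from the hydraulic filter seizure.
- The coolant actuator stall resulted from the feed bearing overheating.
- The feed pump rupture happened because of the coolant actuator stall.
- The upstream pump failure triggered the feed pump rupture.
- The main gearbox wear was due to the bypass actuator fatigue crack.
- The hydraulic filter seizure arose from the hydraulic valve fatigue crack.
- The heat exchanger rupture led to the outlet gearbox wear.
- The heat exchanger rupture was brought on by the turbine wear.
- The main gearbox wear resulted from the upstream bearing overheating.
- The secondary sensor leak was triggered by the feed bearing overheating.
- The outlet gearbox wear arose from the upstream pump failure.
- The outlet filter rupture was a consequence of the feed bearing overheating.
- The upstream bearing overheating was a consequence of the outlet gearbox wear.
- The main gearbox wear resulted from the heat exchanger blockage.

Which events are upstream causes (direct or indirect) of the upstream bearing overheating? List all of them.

the coolant actuator stall, the feed bearing overheating, the heat exchanger rupture, the outlet gearbox wear, the turbine wear, the upstream pump failure

Immediate cause of the upstream bearing overheating: the outlet gearbox wear.
Further upstream: the feed bearing overheating, the coolant actuator stall, the turbine wear, the heat exchanger rupture, the upstream pump failure.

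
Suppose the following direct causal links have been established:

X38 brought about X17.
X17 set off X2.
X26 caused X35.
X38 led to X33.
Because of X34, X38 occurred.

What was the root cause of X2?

Tracing upstream from X2: X2 ← X17 ← X38 ← X34.
X34 has no stated cause, so it is the root.

X34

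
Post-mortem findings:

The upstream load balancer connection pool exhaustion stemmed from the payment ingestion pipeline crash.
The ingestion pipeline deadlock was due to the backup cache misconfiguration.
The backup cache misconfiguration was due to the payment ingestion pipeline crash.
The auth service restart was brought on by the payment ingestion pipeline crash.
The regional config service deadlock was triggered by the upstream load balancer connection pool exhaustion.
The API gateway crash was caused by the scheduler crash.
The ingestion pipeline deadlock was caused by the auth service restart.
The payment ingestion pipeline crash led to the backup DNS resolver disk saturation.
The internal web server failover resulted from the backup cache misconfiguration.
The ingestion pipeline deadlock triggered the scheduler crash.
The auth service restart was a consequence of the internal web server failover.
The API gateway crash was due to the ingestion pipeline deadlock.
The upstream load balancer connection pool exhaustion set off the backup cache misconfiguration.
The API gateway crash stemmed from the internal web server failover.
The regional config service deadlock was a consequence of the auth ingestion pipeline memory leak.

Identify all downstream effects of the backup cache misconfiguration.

Direct effects: the internal web server failover, the ingestion pipeline deadlock.
2 steps out: the auth service restart, the scheduler crash, the API gateway crash.
Not reachable from it: the payment ingestion pipeline crash, the upstream load balancer connection pool exhaustion, the backup DNS resolver disk saturation, the regional config service deadlock, the auth ingestion pipeline memory leak.

the API gateway crash, the auth service restart, the ingestion pipeline deadlock, the internal web server failover, the scheduler crash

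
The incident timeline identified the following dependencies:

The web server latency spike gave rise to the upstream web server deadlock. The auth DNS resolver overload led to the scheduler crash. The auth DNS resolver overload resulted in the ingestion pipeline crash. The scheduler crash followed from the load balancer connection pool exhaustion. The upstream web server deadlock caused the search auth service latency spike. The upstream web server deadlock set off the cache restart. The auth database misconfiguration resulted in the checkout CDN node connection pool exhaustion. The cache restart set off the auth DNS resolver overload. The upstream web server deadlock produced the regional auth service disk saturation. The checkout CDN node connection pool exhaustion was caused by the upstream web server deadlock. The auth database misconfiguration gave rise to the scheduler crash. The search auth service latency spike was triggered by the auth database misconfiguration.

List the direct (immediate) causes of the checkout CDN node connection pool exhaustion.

Upstream contributors include the web server latency spike, but only the auth database misconfiguration, the upstream web server deadlock feed directly into the checkout CDN node connection pool exhaustion.

the auth database misconfiguration, the upstream web server deadlock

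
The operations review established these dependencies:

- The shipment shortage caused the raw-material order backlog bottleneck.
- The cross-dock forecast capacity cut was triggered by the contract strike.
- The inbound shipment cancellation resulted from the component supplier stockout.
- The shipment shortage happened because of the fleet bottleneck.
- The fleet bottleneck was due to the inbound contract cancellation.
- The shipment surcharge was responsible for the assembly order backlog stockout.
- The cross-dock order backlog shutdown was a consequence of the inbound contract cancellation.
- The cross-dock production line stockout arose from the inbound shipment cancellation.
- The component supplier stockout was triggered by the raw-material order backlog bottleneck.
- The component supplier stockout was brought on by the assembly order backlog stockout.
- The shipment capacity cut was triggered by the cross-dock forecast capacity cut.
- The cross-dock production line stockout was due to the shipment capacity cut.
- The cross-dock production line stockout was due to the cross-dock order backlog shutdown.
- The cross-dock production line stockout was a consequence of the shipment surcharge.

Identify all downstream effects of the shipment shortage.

Direct effects: the raw-material order backlog bottleneck.
2 steps out: the component supplier stockout.
3 steps out: the inbound shipment cancellation.
4 steps out: the cross-dock production line stockout.
Not reachable from it: the inbound contract cancellation, the fleet bottleneck, the shipment surcharge, the assembly order backlog stockout, the contract strike, the cross-dock forecast capacity cut, the shipment capacity cut, the cross-dock order backlog shutdown.

the component supplier stockout, the cross-dock production line stockout, the inbound shipment cancellation, the raw-material order backlog bottleneck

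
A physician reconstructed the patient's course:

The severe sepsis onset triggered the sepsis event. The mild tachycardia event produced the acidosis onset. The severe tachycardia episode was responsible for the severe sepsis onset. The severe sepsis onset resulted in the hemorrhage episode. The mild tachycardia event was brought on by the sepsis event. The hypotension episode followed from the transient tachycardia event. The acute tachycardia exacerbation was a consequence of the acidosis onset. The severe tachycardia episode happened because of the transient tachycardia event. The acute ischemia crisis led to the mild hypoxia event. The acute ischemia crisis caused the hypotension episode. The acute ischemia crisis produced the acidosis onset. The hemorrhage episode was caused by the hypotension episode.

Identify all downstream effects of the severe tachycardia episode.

the acidosis onset, the acute tachycardia exacerbation, the hemorrhage episode, the mild tachycardia event, the sepsis event, the severe sepsis onset

Direct effects: the severe sepsis onset.
2 steps out: the hemorrhage episode, the sepsis event.
3 steps out: the mild tachycardia event.
4 steps out: the acidosis onset.
5 steps out: the acute tachycardia exacerbation.
Not reachable from it: the transient tachycardia event, the acute ischemia crisis, the hypotension episode, the mild hypoxia event.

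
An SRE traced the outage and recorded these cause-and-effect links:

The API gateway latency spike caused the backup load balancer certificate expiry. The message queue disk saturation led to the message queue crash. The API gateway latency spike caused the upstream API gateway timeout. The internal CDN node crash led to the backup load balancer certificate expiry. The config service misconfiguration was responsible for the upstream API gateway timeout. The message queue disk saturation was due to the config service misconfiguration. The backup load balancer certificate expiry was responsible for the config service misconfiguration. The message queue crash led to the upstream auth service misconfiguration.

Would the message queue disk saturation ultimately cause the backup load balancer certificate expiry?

No

The message queue disk saturation leads to the message queue crash, the upstream auth service misconfiguration; the backup load balancer certificate expiry is not among them.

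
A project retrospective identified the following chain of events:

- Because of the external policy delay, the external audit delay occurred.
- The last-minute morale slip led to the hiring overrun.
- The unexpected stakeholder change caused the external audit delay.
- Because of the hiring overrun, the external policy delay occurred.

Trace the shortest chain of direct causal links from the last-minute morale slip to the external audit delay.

the last-minute morale slip → the hiring overrun
the hiring overrun → the external policy delay
the external policy delay → the external audit delay
Length: 3 steps.

the last-minute morale slip → the hiring overrun → the external policy delay → the external audit delay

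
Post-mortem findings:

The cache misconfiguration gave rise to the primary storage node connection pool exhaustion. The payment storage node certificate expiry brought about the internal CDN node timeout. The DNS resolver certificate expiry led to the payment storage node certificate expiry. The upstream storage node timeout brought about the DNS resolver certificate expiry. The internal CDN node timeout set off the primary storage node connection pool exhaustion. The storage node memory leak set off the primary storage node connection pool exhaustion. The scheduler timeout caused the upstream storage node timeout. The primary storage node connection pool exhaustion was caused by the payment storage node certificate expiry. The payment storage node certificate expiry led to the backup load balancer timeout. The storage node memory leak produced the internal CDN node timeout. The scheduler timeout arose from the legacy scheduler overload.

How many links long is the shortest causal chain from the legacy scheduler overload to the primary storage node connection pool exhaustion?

5

Shortest chain: the legacy scheduler overload → the scheduler timeout → the upstream storage node timeout → the DNS resolver certificate expiry → the payment storage node certificate expiry → the primary storage node connection pool exhaustion.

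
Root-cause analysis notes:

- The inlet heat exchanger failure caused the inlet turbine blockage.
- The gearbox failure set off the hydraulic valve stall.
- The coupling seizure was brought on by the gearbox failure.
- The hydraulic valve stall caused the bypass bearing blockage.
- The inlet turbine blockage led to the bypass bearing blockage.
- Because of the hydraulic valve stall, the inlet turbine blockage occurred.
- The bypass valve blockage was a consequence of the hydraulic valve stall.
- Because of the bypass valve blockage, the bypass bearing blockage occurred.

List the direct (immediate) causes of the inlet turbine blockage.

Upstream contributors include the gearbox failure, but only the hydraulic valve stall, the inlet heat exchanger failure feed directly into the inlet turbine blockage.

the hydraulic valve stall, the inlet heat exchanger failure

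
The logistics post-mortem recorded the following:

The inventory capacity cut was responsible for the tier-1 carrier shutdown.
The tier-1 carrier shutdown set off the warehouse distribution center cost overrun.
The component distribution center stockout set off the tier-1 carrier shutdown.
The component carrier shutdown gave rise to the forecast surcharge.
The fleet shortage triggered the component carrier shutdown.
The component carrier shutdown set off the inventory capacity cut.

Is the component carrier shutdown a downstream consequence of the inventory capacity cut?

The inventory capacity cut leads to the tier-1 carrier shutdown, the warehouse distribution center cost overrun; the component carrier shutdown is not among them.

No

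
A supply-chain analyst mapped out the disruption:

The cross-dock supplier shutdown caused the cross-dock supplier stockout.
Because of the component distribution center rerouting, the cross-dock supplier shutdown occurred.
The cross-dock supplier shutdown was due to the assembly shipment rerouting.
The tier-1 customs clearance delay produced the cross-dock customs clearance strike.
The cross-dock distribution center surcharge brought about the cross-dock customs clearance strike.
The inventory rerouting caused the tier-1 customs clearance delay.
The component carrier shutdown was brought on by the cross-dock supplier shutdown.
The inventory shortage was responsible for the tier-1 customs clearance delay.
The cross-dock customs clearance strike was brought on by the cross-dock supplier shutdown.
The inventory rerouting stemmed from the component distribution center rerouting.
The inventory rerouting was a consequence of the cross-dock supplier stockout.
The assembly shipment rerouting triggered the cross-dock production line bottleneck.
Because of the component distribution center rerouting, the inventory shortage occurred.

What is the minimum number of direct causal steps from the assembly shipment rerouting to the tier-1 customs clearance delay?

Shortest chain: the assembly shipment rerouting → the cross-dock supplier shutdown → the cross-dock supplier stockout → the inventory rerouting → the tier-1 customs clearance delay.

4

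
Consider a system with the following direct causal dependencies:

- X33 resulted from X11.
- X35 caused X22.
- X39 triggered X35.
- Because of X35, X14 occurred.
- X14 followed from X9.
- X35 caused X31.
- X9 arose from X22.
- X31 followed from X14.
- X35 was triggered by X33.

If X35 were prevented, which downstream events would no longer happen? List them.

Downstream of X35: X22, X9, X14, X31.

X14, X22, X31, X9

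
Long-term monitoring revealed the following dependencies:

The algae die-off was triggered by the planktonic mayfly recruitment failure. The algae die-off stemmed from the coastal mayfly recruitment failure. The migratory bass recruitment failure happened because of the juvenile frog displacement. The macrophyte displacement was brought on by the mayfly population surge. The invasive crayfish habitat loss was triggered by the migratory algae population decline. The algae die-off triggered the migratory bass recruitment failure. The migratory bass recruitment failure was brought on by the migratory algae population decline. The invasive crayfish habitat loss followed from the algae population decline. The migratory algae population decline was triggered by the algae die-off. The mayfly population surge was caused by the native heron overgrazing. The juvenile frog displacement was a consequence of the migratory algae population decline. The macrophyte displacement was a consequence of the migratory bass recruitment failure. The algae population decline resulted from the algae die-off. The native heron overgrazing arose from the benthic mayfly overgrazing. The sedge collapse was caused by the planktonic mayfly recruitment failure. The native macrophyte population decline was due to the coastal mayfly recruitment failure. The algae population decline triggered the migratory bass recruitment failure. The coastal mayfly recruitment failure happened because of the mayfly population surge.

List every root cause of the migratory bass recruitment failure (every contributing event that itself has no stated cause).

Tracing upstream from the migratory bass recruitment failure: the migratory bass recruitment failure ← the algae die-off ← the coastal mayfly recruitment failure ← the mayfly population surge ← the native heron overgrazing ← the benthic mayfly overgrazing.
A separate upstream branch: the migratory bass recruitment failure ← the algae die-off ← the planktonic mayfly recruitment failure.
Each of those chain origins has no stated cause.

the benthic mayfly overgrazing, the planktonic mayfly recruitment failure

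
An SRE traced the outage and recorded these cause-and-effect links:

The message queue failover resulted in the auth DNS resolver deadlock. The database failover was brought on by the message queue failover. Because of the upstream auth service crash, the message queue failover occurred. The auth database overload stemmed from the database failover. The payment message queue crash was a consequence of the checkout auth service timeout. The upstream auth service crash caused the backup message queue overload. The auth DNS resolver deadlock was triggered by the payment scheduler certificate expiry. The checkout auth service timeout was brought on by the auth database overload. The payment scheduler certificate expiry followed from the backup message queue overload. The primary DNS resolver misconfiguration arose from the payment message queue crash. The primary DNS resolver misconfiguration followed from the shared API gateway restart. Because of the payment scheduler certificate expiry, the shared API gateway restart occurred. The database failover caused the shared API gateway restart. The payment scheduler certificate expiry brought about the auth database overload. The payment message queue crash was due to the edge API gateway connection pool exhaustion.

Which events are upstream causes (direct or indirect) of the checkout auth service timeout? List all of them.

the auth database overload, the backup message queue overload, the database failover, the message queue failover, the payment scheduler certificate expiry, the upstream auth service crash

Immediate cause of the checkout auth service timeout: the auth database overload.
Further upstream: the upstream auth service crash, the backup message queue overload, the message queue failover, the database failover, the payment scheduler certificate expiry.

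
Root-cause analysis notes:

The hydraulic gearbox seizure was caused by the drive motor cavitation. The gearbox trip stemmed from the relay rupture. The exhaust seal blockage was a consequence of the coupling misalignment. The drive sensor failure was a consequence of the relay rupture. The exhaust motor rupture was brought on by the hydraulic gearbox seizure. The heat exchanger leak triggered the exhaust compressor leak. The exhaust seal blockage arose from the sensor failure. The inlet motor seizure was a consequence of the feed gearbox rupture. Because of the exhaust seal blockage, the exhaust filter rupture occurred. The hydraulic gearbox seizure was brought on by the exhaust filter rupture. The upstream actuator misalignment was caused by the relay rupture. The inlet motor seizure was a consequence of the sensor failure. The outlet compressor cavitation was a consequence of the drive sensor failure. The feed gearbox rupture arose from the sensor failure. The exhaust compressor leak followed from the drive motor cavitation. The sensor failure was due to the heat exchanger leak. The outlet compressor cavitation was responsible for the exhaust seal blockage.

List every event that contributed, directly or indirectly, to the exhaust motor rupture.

the coupling misalignment, the drive motor cavitation, the drive sensor failure, the exhaust filter rupture, the exhaust seal blockage, the heat exchanger leak, the hydraulic gearbox seizure, the outlet compressor cavitation, the relay rupture, the sensor failure

Immediate cause of the exhaust motor rupture: the hydraulic gearbox seizure.
Further upstream: the relay rupture, the drive motor cavitation, the heat exchanger leak, the coupling misalignment, the sensor failure, the drive sensor failure, the outlet compressor cavitation, the exhaust seal blockage, the exhaust filter rupture.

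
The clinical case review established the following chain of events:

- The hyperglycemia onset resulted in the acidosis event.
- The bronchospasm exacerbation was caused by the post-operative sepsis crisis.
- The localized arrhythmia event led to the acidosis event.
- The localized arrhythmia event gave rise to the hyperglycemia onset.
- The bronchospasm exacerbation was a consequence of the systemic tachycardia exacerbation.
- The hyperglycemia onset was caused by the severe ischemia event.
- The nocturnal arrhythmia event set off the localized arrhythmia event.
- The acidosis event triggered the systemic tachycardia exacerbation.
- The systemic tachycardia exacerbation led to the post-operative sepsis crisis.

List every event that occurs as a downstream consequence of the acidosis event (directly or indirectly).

the bronchospasm exacerbation, the post-operative sepsis crisis, the systemic tachycardia exacerbation

Direct effects: the systemic tachycardia exacerbation.
2 steps out: the post-operative sepsis crisis, the bronchospasm exacerbation.
Not reachable from it: the severe ischemia event, the nocturnal arrhythmia event, the localized arrhythmia event, the hyperglycemia onset.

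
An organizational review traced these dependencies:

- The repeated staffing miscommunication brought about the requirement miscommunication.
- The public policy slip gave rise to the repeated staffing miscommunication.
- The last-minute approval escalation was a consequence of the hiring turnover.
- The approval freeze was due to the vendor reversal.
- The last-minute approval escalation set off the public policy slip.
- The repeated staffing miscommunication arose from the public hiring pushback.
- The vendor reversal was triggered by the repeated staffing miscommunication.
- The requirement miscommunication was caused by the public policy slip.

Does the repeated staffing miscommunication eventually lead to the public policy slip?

The repeated staffing miscommunication leads to the requirement miscommunication, the vendor reversal, the approval freeze; the public policy slip is not among them.

No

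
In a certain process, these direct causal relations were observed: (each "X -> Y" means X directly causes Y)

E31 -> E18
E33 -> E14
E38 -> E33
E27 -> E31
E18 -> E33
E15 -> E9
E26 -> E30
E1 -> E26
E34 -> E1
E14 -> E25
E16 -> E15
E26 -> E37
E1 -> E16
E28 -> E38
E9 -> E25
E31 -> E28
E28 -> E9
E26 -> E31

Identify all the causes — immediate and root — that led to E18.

E1, E26, E27, E31, E34

Immediate cause of E18: E31.
Further upstream: E34, E1, E26, E27.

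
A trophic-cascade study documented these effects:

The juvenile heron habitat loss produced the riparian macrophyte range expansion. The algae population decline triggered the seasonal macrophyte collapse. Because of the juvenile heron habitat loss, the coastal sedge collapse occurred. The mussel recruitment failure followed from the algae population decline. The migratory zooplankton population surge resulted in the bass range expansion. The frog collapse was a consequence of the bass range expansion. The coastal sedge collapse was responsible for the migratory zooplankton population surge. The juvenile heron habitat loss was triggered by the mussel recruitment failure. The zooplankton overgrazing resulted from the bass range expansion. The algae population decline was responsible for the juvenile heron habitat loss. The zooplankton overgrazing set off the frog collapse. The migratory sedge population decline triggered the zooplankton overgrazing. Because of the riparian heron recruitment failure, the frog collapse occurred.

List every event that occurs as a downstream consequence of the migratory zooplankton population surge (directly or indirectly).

the bass range expansion, the frog collapse, the zooplankton overgrazing

Direct effects: the bass range expansion.
2 steps out: the zooplankton overgrazing, the frog collapse.
Not reachable from it: the algae population decline, the seasonal macrophyte collapse, the mussel recruitment failure, the juvenile heron habitat loss, the coastal sedge collapse, the migratory sedge population decline, the riparian macrophyte range expansion, the riparian heron recruitment failure.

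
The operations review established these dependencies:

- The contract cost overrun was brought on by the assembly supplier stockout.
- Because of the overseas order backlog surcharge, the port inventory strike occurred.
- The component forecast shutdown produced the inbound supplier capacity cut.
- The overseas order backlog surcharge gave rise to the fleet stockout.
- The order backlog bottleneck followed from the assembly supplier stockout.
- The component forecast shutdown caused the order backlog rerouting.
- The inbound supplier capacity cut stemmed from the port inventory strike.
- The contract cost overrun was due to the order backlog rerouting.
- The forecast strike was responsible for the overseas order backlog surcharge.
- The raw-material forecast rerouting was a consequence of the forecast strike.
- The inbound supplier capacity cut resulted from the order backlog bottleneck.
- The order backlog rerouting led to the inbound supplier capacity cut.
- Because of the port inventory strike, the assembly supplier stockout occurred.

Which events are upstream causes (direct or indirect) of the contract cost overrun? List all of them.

Immediate causes of the contract cost overrun: the order backlog rerouting, the assembly supplier stockout.
Further upstream: the forecast strike, the overseas order backlog surcharge, the component forecast shutdown, the port inventory strike.

the assembly supplier stockout, the component forecast shutdown, the forecast strike, the order backlog rerouting, the overseas order backlog surcharge, the port inventory strike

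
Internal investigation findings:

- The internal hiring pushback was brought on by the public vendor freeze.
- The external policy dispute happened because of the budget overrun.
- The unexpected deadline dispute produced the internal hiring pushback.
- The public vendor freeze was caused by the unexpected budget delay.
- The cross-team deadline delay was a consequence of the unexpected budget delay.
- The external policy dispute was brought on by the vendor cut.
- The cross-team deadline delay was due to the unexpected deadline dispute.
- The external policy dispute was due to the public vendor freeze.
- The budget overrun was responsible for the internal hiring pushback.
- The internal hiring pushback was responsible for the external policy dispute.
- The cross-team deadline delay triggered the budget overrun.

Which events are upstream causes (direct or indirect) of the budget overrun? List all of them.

the cross-team deadline delay, the unexpected budget delay, the unexpected deadline dispute

Immediate cause of the budget overrun: the cross-team deadline delay.
Further upstream: the unexpected budget delay, the unexpected deadline dispute.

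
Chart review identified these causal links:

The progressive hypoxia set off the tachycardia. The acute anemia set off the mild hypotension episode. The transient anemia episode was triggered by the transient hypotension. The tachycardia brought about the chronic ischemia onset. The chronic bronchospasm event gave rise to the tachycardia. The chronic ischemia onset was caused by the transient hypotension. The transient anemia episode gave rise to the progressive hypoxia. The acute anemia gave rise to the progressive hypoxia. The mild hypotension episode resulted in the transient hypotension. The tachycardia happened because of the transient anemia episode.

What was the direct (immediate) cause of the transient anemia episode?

the transient hypotension

Upstream contributors include the acute anemia, the mild hypotension episode, but only the transient hypotension feeds directly into the transient anemia episode.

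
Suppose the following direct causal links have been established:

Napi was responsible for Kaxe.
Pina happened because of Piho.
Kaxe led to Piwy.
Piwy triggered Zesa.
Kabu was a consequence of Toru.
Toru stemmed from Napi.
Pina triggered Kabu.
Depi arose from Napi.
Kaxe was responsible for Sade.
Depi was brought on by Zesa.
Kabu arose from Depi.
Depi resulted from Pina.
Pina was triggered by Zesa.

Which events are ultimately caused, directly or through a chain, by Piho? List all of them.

Direct effects: Pina.
2 steps out: Depi, Kabu.
Not reachable from it: Napi, Kaxe, Piwy, Zesa, Sade, Toru.

Depi, Kabu, Pina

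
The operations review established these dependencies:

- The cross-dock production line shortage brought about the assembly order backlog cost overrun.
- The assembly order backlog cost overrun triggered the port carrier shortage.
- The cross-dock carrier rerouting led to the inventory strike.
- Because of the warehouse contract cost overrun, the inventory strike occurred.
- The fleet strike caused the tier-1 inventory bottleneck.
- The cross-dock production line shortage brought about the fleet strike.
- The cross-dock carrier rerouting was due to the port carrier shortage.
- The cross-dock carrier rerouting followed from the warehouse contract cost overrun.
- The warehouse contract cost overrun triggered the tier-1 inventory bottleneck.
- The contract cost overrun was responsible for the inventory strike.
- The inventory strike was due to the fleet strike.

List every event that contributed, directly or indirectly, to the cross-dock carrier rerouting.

the assembly order backlog cost overrun, the cross-dock production line shortage, the port carrier shortage, the warehouse contract cost overrun

Immediate causes of the cross-dock carrier rerouting: the warehouse contract cost overrun, the port carrier shortage.
Further upstream: the cross-dock production line shortage, the assembly order backlog cost overrun.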